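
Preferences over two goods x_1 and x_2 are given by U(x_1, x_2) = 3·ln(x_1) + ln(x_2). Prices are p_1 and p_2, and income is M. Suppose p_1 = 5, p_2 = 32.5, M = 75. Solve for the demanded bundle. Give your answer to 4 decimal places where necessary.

The MRS is 3·x_2/x_1. Set MRS = p_1/p_2.
Rearranging, p_2·x_2 = (1/3)·p_1·x_1. Substituting into the budget gives p_1·x_1·(1 + (1/3)) = M.
Demand: x_1*(p_1,p_2,M) = 0.75·M/p_1 and x_2* = 0.25·M/p_2.
At p_1=5, p_2=32.5, M=75: x_1* = 0.75·75/5 = 11.25, x_2* = 0.5769.

x_1* = 11.25, x_2* = 0.5769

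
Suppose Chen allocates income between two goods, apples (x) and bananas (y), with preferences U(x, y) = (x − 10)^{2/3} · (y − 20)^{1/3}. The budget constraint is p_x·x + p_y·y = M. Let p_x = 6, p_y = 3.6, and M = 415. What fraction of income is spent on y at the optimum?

Discretionary income = 415 − 10·6 − 20·3.6 = 283; x* = 10 + 2/3·283/6 = 41.4444; y* = 20 + 1/3·283/3.6 = 46.2037.
Expenditure on y: 3.6·46.2037 = 166.3333; share = 0.4008.

share on y = 0.4008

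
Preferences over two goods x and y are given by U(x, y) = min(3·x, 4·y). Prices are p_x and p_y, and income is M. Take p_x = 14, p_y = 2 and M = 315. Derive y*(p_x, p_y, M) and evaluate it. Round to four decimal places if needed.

y* = 15.2419

Leontief preferences: the optimum is at the kink where x/4 = y/3, i.e. y = (3/4)·x.
Budget: p_x·x + p_y·(3/4)·x = M, so (4·p_x + 3·p_y)·x = 4·M.
Demand: x*(p_x,p_y,M) = 4·M/(4·p_x + 3·p_y), y* = 3·M/(4·p_x + 3·p_y).
Here 4·14 + 3·2 = 62, giving y* = 15.2419.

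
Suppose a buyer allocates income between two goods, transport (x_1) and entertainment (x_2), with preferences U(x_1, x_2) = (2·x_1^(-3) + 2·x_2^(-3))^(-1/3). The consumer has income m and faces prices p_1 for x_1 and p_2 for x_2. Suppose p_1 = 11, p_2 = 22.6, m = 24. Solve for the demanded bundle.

x_1* = 0.8033, x_2* = 0.671

With the ratio pinned down, the budget gives x_1* = m/(p_1 + p_2·(x_2/x_1)) and x_2* = (x_2/x_1)·x_1*.
Numerically x_2/x_1 = 0.835259, so x_1* = 24/(11 + 22.6·0.835259) = 0.8033 and x_2* = 0.835259·0.8033 = 0.671.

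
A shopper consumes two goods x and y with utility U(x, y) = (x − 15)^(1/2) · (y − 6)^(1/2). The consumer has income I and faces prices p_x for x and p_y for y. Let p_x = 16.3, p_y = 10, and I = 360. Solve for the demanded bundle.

x* = 16.7025, y* = 8.775

Substituting into the budget: x* = 15 + 0.5·(I − 15·p_x − 6·p_y)/p_x, and y* = 6 + 0.5·(…)/p_y.
Discretionary income = 360 − 15·16.3 − 6·10 = 55.5; x* = 15 + 0.5·55.5/16.3 = 16.7025; y* = 6 + 0.5·55.5/10 = 8.775.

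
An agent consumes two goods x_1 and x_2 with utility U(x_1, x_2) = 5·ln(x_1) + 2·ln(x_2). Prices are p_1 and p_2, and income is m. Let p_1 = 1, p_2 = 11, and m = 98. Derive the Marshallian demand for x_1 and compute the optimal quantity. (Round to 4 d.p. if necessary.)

At p_1=1, p_2=11, m=98: x_1* = 5/7·98/1 = 70.

x_1* = 70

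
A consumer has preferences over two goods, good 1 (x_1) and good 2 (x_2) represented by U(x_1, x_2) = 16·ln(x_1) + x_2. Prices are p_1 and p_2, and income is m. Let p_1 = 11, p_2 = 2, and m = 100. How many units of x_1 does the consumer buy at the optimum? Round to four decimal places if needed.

x_1* = 2.9091

Set MRS = p_1/p_2: (16/x_1)/1 = p_1/p_2.
So x_1*(p_1,p_2) = 16·p_2/p_1, independent of income; and x_2* = (m − 16·p_2)/p_2.
At the given prices: x_1* = 16·2/11 = 2.9091.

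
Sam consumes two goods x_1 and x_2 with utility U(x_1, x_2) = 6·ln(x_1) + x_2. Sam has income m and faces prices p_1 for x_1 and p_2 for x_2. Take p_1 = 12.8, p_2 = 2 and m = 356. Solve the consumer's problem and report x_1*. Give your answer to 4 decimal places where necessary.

x_1* = 0.9375

Set MRS = p_1/p_2: (6/x_1)/1 = p_1/p_2.
So x_1*(p_1,p_2) = 6·p_2/p_1, independent of income; and x_2* = (m − 6·p_2)/p_2.
At the given prices: x_1* = 6·2/12.8 = 0.9375.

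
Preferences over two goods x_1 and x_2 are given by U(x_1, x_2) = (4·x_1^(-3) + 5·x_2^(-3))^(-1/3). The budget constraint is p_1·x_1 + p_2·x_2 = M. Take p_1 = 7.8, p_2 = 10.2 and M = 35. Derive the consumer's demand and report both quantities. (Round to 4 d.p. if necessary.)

x_1* = 1.9569, x_2* = 1.9349

From the CES first-order condition, (4/5)·(x_2/x_1)^(4) = p_1/p_2.
Solve for the ratio: x_2/x_1 = [(5/4)·p_1/p_2]^(0.25).
Substitute x_2 = (x_2/x_1)·x_1 into the budget: x_1* = M/(p_1 + p_2·(x_2/x_1)).
Numerically x_2/x_1 = 0.988783, so x_1* = 35/(7.8 + 10.2·0.988783) = 1.9569 and x_2* = 0.988783·1.9569 = 1.9349.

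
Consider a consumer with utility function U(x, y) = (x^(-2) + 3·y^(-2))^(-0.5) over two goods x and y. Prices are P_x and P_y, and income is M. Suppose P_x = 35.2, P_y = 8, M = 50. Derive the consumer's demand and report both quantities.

x* = 0.9241, y* = 2.184

MRS = MU_x/MU_y = (1/3)·(y/x)^(3). Set equal to P_x/P_y.
Solve for the ratio: y/x = [3·P_x/P_y]^(1/3).
Substitute y = (y/x)·x into the budget: x* = M/(P_x + P_y·(y/x)).
Numerically y/x = 2.363332, so x* = 50/(35.2 + 8·2.363332) = 0.9241 and y* = 2.363332·0.9241 = 2.184.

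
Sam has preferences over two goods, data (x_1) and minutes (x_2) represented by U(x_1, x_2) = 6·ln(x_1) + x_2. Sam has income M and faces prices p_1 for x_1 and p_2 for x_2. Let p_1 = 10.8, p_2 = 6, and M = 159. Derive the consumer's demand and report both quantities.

x_1* = 3.3333, x_2* = 20.5

Set MRS = p_1/p_2: (6/x_1)/1 = p_1/p_2.
So x_1*(p_1,p_2) = 6·p_2/p_1, independent of income; and x_2* = (M − 6·p_2)/p_2.
At the given prices: x_1* = 6·6/10.8 = 3.3333, and x_2* = 20.5.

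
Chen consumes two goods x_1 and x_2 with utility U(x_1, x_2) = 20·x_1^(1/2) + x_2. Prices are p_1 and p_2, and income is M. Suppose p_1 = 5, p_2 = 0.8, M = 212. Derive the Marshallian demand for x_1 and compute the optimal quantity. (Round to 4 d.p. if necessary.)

x_1* = 2.56

Solve: √x_1 = 10·p_2/p_1, so x_1*(p_1,p_2) = (10·p_2/p_1)², and x_2* = (M − p_1·x_1*)/p_2.
Plugging in: x_1* = (10·0.8/5)² = 2.56.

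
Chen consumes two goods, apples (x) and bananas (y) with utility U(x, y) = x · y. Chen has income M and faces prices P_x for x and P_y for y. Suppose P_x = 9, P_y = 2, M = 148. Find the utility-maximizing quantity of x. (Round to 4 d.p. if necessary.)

x* = 8.2222

Demand: x*(P_x,P_y,M) = 0.5·M/P_x and y* = 0.5·M/P_y.
At P_x=9, P_y=2, M=148: x* = 0.5·148/9 = 8.2222.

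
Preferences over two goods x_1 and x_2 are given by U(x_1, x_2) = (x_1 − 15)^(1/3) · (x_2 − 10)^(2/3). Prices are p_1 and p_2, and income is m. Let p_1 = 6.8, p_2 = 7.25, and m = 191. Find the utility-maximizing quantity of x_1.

x_1* = 15.8088

This is Cobb-Douglas in (x_1−15, x_2−10): tangency gives 1/3·p_2·(x_2−10) = 2/3·p_1·(x_1−15).
After buying the subsistence bundle (15, 10), a share 1/3 of the remaining income goes to x_1: x_1* = 15 + 1/3·(m − 15p_1 − 10p_2)/p_1.
Discretionary income = 191 − 15·6.8 − 10·7.25 = 16.5; x_1* = 15 + 1/3·16.5/6.8 = 15.8088.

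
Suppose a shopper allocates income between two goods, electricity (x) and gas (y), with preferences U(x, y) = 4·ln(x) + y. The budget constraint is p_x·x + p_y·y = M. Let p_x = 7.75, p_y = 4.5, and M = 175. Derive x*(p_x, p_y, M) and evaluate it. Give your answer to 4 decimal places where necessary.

MU_x = 4/x, MU_y = 1. Tangency: 4/x = p_x/p_y.
So x*(p_x,p_y) = 4·p_y/p_x, independent of income; and y* = (M − 4·p_y)/p_y.
At the given prices: x* = 4·4.5/7.75 = 2.3226.

x* = 2.3226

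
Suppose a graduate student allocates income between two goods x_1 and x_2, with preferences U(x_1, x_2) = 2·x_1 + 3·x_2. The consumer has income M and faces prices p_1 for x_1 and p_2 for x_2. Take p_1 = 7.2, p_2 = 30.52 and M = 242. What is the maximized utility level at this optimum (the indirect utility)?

Linear utility — the consumer picks whichever good has higher MU/price: 2/7.2 = 0.2778 vs 3/30.52 = 0.0983.
x_1 gives more utility per dollar, so spend all income on x_1: x_1* = M/p_1, x_2* = 0.
Numerically: x_1* = 33.6111, x_2* = 0.
Utility at the optimum: U(33.6111, 0) = 67.2222.

V = 67.2222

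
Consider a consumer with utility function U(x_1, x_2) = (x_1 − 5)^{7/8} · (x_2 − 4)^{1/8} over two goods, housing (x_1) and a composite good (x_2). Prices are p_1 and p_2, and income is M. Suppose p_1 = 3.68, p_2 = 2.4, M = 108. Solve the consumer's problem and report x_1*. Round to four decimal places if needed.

Let x_1' = x_1−5, x_2' = x_2−4. MRS = 7·x_2'/x_1' = p_1/p_2.
After buying the subsistence bundle (5, 4), a share 0.875 of the remaining income goes to x_1: x_1* = 5 + 0.875·(M − 5p_1 − 4p_2)/p_1.
Discretionary income = 108 − 5·3.68 − 4·2.4 = 80; x_1* = 5 + 0.875·80/3.68 = 24.0217.

x_1* = 24.0217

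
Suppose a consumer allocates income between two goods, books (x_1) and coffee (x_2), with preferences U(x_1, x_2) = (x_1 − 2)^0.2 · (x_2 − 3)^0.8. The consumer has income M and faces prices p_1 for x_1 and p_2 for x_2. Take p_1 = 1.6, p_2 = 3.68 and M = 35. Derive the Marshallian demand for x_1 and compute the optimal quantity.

x_1* = 4.595

MRS = (1/4)·(x_2−3)/(x_1−2). Tangency with p_1/p_2 gives x_2−3 = 4·(p_1/p_2)·(x_1−2).
After buying the subsistence bundle (2, 3), a share 0.2 of the remaining income goes to x_1: x_1* = 2 + 0.2·(M − 2p_1 − 3p_2)/p_1.
Discretionary income = 35 − 2·1.6 − 3·3.68 = 20.76; x_1* = 2 + 0.2·20.76/1.6 = 4.595.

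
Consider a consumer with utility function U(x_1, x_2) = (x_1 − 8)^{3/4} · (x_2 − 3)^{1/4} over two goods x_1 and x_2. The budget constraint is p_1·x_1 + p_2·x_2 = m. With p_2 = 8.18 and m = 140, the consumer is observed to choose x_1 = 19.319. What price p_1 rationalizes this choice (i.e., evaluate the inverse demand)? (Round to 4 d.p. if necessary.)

p_1 = 5

MRS = 3·(x_2−3)/(x_1−8). Tangency with p_1/p_2 gives x_2−3 = (1/3)·(p_1/p_2)·(x_1−8).
After buying the subsistence bundle (8, 3), a share 0.75 of the remaining income goes to x_1: x_1* = 8 + 0.75·(m − 8p_1 − 3p_2)/p_1.
Set x_1* = 19.319 in the demand function and solve for p_1: p_1 = 5.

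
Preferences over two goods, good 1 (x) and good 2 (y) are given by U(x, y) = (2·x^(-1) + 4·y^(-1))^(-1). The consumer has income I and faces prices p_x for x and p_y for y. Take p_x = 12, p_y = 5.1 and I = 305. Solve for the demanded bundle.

MU_x ∝ 2·x^(-2), MU_y ∝ 4·y^(-2), so MRS = (1/2)·(y/x)^(2) = p_x/p_y.
Solve for the ratio: y/x = [2·p_x/p_y]^(0.5).
With the ratio pinned down, the budget gives x* = I/(p_x + p_y·(y/x)) and y* = (y/x)·x*.
Numerically y/x = 2.169305, so x* = 305/(12 + 5.1·2.169305) = 13.2244 and y* = 2.169305·13.2244 = 28.6877.

x* = 13.2244, y* = 28.6877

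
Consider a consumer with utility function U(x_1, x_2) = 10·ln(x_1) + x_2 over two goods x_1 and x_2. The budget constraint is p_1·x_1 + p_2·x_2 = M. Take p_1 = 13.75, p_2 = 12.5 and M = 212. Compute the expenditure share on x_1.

MU_x_1 = 10/x_1, MU_x_2 = 1. Tangency: 10/x_1 = p_1/p_2.
So x_1*(p_1,p_2) = 10·p_2/p_1, independent of income; and x_2* = (M − 10·p_2)/p_2.
At the given prices: x_1* = 10·12.5/13.75 = 9.0909, and x_2* = 6.96.
Expenditure on x_1: 13.75·9.0909 = 125; share = 0.5896.

share on x_1 = 0.5896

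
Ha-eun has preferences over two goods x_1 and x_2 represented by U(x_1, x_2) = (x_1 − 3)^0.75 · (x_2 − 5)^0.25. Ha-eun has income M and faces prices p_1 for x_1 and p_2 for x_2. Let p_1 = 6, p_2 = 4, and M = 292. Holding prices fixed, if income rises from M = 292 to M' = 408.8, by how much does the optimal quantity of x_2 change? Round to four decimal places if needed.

This is Cobb-Douglas in (x_1−3, x_2−5): tangency gives 0.75·p_2·(x_2−5) = 0.25·p_1·(x_1−3).
After buying the subsistence bundle (3, 5), a share 0.75 of the remaining income goes to x_1: x_1* = 3 + 0.75·(M − 3p_1 − 5p_2)/p_1.
Discretionary income = 292 − 3·6 − 5·4 = 254; x_2* = 5 + 0.25·254/4 = 20.875.
At M' = 408.8: x_2* = 28.175. Change: 28.175 − 20.875 = 7.3.

Δx_2* = 7.3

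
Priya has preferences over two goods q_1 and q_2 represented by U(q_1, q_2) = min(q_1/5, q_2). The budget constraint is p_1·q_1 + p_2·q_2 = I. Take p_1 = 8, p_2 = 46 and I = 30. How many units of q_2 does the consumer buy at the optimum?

With perfect complements, no substitution: consume in ratio q_1:q_2 = 5:1.
Budget: p_1·q_1 + p_2·(1/5)·q_1 = I, so (5·p_1 + p_2)·q_1 = 5·I.
Demand: q_1*(p_1,p_2,I) = 5·I/(5·p_1 + p_2), q_2* = I/(5·p_1 + p_2).
Here 5·8 + 46 = 86, giving q_2* = 0.3488.

q_2* = 0.3488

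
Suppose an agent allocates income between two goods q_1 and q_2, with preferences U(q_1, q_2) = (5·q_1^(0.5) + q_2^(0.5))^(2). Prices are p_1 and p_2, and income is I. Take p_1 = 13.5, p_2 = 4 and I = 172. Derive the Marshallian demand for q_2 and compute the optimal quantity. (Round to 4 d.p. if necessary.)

MU_q_1 ∝ 5·q_1^(-0.5), MU_q_2 ∝ q_2^(-0.5), so MRS = 5·(q_2/q_1)^(0.5) = p_1/p_2.
Hence q_2/q_1 = ((1/5)·p_1/p_2)^(1/(0.5)), i.e. raised to the 2 power.
Substitute q_2 = (q_2/q_1)·q_1 into the budget: q_1* = I/(p_1 + p_2·(q_2/q_1)).
Numerically q_2/q_1 = 0.455625, so q_1* = 172/(13.5 + 4·0.455625) = 11.2253 and q_2* = 0.455625·11.2253 = 5.1145.

q_2* = 5.1145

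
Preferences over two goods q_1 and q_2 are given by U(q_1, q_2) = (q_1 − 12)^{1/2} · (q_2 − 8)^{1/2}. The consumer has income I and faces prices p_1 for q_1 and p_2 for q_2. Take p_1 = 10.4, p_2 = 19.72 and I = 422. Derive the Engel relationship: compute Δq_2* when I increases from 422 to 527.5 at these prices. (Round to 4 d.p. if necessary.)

MRS = (q_2−8)/(q_1−12). Tangency with p_1/p_2 gives q_2−8 = (p_1/p_2)·(q_1−12).
Substituting into the budget: q_1* = 12 + 0.5·(I − 12·p_1 − 8·p_2)/p_1, and q_2* = 8 + 0.5·(…)/p_2.
Discretionary income = 422 − 12·10.4 − 8·19.72 = 139.44; q_2* = 8 + 0.5·139.44/19.72 = 11.5355.
At I' = 527.5: q_2* = 14.2104. Change: 14.2104 − 11.5355 = 2.6749.

Δq_2* = 2.6749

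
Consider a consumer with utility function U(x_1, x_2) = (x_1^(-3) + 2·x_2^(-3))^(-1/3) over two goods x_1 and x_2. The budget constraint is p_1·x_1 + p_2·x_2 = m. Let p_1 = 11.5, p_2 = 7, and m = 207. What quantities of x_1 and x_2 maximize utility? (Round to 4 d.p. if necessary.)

x_1* = 9.8927, x_2* = 13.3191

MU_x_1 ∝ x_1^(-4), MU_x_2 ∝ 2·x_2^(-4), so MRS = (1/2)·(x_2/x_1)^(4) = p_1/p_2.
Hence x_2/x_1 = (2·p_1/p_2)^(1/(4)), i.e. raised to the 0.25 power.
Substitute x_2 = (x_2/x_1)·x_1 into the budget: x_1* = m/(p_1 + p_2·(x_2/x_1)).
Numerically x_2/x_1 = 1.346348, so x_1* = 207/(11.5 + 7·1.346348) = 9.8927 and x_2* = 1.346348·9.8927 = 13.3191.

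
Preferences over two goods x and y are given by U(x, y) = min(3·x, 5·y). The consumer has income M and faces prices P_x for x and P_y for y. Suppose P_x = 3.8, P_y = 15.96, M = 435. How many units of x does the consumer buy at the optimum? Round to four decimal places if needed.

x* = 32.5209

Leontief preferences: the optimum is at the kink where x/5 = y/3, i.e. y = (3/5)·x.
Budget: P_x·x + P_y·(3/5)·x = M, so (5·P_x + 3·P_y)·x = 5·M.
Demand: x*(P_x,P_y,M) = 5·M/(5·P_x + 3·P_y), y* = 3·M/(5·P_x + 3·P_y).
Here 5·3.8 + 3·15.96 = 66.88, giving x* = 32.5209.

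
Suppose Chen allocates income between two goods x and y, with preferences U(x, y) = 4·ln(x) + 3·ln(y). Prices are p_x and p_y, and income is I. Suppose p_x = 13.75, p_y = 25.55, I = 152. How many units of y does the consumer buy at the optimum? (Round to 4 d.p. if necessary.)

y* = 2.5496

MU_x/MU_y = (4·y)/(3·x); tangency sets this equal to p_x/p_y.
So 4·p_y·y = 3·p_x·x; combined with the budget, a share 4/7 of income goes to x.
Demand: x*(p_x,p_y,I) = 4/7·I/p_x and y* = 3/7·I/p_y.
At p_x=13.75, p_y=25.55, I=152: y* = 3/7·152/25.55 = 2.5496.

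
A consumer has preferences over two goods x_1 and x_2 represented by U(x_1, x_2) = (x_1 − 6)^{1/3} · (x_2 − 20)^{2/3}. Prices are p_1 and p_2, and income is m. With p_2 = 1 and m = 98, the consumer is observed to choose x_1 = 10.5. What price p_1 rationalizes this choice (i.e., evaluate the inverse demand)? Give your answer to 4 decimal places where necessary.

Let x_1' = x_1−6, x_2' = x_2−20. MRS = (1/2)·x_2'/x_1' = p_1/p_2.
After buying the subsistence bundle (6, 20), a share 1/3 of the remaining income goes to x_1: x_1* = 6 + 1/3·(m − 6p_1 − 20p_2)/p_1.
Set x_1* = 10.5 in the demand function and solve for p_1: p_1 = 4.

p_1 = 4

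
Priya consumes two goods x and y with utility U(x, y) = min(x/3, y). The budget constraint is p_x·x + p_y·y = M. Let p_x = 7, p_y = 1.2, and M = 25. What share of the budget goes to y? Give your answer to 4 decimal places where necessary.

Leontief preferences: the optimum is at the kink where x/3 = y/1, i.e. y = (1/3)·x.
Budget: p_x·x + p_y·(1/3)·x = M, so (3·p_x + p_y)·x = 3·M.
Demand: x*(p_x,p_y,M) = 3·M/(3·p_x + p_y), y* = M/(3·p_x + p_y).
Here 3·7 + 1.2 = 22.2, giving x* = 3.3784 and y* = 1.1261.
Expenditure on y: 1.2·1.1261 = 1.3514; share = 0.0541.

share on y = 0.0541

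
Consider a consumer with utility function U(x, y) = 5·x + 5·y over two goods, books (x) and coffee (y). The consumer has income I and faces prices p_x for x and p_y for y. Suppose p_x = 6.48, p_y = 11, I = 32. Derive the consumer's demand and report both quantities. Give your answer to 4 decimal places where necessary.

Linear utility — the consumer picks whichever good has higher MU/price: 5/6.48 = 0.7716 vs 5/11 = 0.4545.
x gives more utility per dollar, so spend all income on x: x* = I/p_x, y* = 0.
Numerically: x* = 4.9383, y* = 0.

x* = 4.9383, y* = 0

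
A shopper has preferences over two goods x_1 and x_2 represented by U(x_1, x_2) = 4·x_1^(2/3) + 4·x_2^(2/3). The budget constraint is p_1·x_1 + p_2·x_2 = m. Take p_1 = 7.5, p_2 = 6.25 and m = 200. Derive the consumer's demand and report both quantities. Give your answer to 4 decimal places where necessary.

x_1* = 10.929, x_2* = 18.8852

From the CES first-order condition, (x_2/x_1)^(1/3) = p_1/p_2.
Solve for the ratio: x_2/x_1 = [p_1/p_2]^(3).
Substitute x_2 = (x_2/x_1)·x_1 into the budget: x_1* = m/(p_1 + p_2·(x_2/x_1)).
Numerically x_2/x_1 = 1.728, so x_1* = 200/(7.5 + 6.25·1.728) = 10.929 and x_2* = 1.728·10.929 = 18.8852.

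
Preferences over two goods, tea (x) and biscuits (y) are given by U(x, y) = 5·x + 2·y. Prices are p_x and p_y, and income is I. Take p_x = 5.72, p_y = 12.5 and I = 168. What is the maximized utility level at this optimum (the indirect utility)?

Perfect substitutes: compare marginal utility per dollar. 5/p_x vs 2/p_y → 0.8741 vs 0.16.
x gives more utility per dollar, so spend all income on x: x* = I/p_x, y* = 0.
Numerically: x* = 29.3706, y* = 0.
Utility at the optimum: U(29.3706, 0) = 146.8531.

V = 146.8531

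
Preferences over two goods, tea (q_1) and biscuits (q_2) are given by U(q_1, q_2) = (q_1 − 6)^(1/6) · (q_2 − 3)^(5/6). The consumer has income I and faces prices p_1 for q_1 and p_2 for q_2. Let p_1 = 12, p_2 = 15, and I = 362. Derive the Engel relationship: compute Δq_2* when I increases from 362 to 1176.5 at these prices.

Let q_1' = q_1−6, q_2' = q_2−3. MRS = (1/5)·q_2'/q_1' = p_1/p_2.
Substituting into the budget: q_1* = 6 + 1/6·(I − 6·p_1 − 3·p_2)/p_1, and q_2* = 3 + 5/6·(…)/p_2.
Discretionary income = 362 − 6·12 − 3·15 = 245; q_2* = 3 + 5/6·245/15 = 16.6111.
At I' = 1176.5: q_2* = 61.8611. Change: 61.8611 − 16.6111 = 45.25.

Δq_2* = 45.25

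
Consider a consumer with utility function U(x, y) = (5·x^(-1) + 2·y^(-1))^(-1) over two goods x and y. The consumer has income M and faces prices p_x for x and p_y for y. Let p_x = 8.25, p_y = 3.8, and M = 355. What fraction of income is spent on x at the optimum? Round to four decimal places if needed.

share on x = 0.6997

With the ratio pinned down, the budget gives x* = M/(p_x + p_y·(y/x)) and y* = (y/x)·x*.
Numerically y/x = 0.931891, so x* = 355/(8.25 + 3.8·0.931891) = 30.1072 and y* = 0.931891·30.1072 = 28.0567.
Expenditure on x: 8.25·30.1072 = 248.3847; share = 0.6997.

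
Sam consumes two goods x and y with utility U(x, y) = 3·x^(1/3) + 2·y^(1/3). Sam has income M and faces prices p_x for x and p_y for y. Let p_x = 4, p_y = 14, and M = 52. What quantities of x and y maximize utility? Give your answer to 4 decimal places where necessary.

MRS = MU_x/MU_y = (3/2)·(y/x)^(2/3). Set equal to p_x/p_y.
Solve for the ratio: y/x = [(2/3)·p_x/p_y]^(1.5).
With the ratio pinned down, the budget gives x* = M/(p_x + p_y·(y/x)) and y* = (y/x)·x*.
Numerically y/x = 0.083131, so x* = 52/(4 + 14·0.083131) = 10.07 and y* = 0.083131·10.07 = 0.8371.

x* = 10.07, y* = 0.8371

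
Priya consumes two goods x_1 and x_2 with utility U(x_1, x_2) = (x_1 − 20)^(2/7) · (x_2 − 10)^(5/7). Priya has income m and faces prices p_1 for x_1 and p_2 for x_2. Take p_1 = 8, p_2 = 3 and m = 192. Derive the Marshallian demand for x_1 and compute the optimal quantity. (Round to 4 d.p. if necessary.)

x_1* = 20.0714

MRS = (2/5)·(x_2−10)/(x_1−20). Tangency with p_1/p_2 gives x_2−10 = (5/2)·(p_1/p_2)·(x_1−20).
After buying the subsistence bundle (20, 10), a share 2/7 of the remaining income goes to x_1: x_1* = 20 + 2/7·(m − 20p_1 − 10p_2)/p_1.
Discretionary income = 192 − 20·8 − 10·3 = 2; x_1* = 20 + 2/7·2/8 = 20.0714.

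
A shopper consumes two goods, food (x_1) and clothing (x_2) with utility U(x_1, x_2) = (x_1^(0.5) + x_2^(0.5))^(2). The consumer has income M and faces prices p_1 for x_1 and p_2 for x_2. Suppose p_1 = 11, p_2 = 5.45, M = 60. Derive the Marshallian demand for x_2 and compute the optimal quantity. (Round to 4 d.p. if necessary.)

x_2* = 7.3618

Substitute x_2 = (x_2/x_1)·x_1 into the budget: x_1* = M/(p_1 + p_2·(x_2/x_1)).
Numerically x_2/x_1 = 4.073731, so x_1* = 60/(11 + 5.45·4.073731) = 1.8071 and x_2* = 4.073731·1.8071 = 7.3618.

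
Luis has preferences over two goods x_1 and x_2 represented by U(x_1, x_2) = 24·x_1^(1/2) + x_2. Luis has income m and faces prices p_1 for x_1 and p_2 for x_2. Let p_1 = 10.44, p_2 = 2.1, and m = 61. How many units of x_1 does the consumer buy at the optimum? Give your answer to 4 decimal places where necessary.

x_1* = 5.8264

MU_x_1 = 12/√x_1, MU_x_2 = 1. Tangency: 12/√x_1 = p_1/p_2.
Thus x_1* = (12·p_2/p_1)² — independent of m — with the rest of income spent on x_2.
Plugging in: x_1* = (12·2.1/10.44)² = 5.8264.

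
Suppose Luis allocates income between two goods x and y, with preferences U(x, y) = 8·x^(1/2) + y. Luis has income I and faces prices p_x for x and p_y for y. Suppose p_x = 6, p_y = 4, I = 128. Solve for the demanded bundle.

Set MRS = p_x/p_y: 4·x^(−1/2) = p_x/p_y.
Solve: √x = 4·p_y/p_x, so x*(p_x,p_y) = (4·p_y/p_x)², and y* = (I − p_x·x*)/p_y.
Plugging in: x* = (4·4/6)² = 7.1111, y* = 21.3333.

x* = 7.1111, y* = 21.3333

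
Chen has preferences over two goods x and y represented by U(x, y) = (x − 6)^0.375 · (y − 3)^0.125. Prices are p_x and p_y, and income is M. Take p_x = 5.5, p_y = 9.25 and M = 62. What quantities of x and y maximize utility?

x* = 6.1705, y* = 3.0338

Let x' = x−6, y' = y−3. MRS = 3·y'/x' = p_x/p_y.
Substituting into the budget: x* = 6 + 0.75·(M − 6·p_x − 3·p_y)/p_x, and y* = 3 + 0.25·(…)/p_y.
Discretionary income = 62 − 6·5.5 − 3·9.25 = 1.25; x* = 6 + 0.75·1.25/5.5 = 6.1705; y* = 3 + 0.25·1.25/9.25 = 3.0338.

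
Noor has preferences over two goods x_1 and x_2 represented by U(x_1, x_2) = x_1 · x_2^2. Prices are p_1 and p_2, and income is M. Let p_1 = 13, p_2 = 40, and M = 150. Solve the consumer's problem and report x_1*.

x_1* = 3.8462

MU_x_1/MU_x_2 = (x_2)/(2·x_1); tangency sets this equal to p_1/p_2.
Rearranging, p_2·x_2 = 2·p_1·x_1. Substituting into the budget gives p_1·x_1·(1 + 2) = M.
Demand: x_1*(p_1,p_2,M) = 1/3·M/p_1 and x_2* = 2/3·M/p_2.
At p_1=13, p_2=40, M=150: x_1* = 1/3·150/13 = 3.8462.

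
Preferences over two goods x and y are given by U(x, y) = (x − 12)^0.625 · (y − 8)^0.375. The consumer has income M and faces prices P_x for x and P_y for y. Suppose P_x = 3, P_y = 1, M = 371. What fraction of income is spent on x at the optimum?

share on x = 0.6479

This is Cobb-Douglas in (x−12, y−8): tangency gives 0.625·P_y·(y−8) = 0.375·P_x·(x−12).
After buying the subsistence bundle (12, 8), a share 0.625 of the remaining income goes to x: x* = 12 + 0.625·(M − 12P_x − 8P_y)/P_x.
Discretionary income = 371 − 12·3 − 8·1 = 327; x* = 12 + 0.625·327/3 = 80.125; y* = 8 + 0.375·327/1 = 130.625.
Expenditure on x: 3·80.125 = 240.375; share = 0.6479.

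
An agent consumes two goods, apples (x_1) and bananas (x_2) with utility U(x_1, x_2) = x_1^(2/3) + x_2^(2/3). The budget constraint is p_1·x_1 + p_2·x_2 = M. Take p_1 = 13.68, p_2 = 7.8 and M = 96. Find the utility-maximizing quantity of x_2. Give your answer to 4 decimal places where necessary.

Numerically x_2/x_1 = 5.394789, so x_1* = 96/(13.68 + 7.8·5.394789) = 1.7217 and x_2* = 5.394789·1.7217 = 9.2881.

x_2* = 9.2881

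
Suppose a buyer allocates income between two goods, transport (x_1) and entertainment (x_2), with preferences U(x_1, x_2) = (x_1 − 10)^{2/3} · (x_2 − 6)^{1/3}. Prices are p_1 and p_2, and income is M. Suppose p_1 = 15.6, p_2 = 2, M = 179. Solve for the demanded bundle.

Discretionary income = 179 − 10·15.6 − 6·2 = 11; x_1* = 10 + 2/3·11/15.6 = 10.4701; x_2* = 6 + 1/3·11/2 = 7.8333.

x_1* = 10.4701, x_2* = 7.8333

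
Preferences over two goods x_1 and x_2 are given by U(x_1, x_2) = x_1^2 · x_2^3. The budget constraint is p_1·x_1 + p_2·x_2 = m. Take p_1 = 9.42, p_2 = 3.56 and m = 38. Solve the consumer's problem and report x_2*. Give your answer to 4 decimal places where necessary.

Demand: x_1*(p_1,p_2,m) = 0.4·m/p_1 and x_2* = 0.6·m/p_2.
At p_1=9.42, p_2=3.56, m=38: x_2* = 0.6·38/3.56 = 6.4045.

x_2* = 6.4045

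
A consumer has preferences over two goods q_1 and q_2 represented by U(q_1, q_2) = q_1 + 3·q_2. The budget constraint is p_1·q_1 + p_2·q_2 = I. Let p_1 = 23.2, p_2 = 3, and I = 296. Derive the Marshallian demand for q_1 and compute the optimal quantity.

q_1* = 0

Perfect substitutes: compare marginal utility per dollar. 1/p_1 vs 3/p_2 → 0.0431 vs 1.
q_2 gives more utility per dollar, so spend all income on q_2: q_2* = I/p_2, q_1* = 0.
Numerically: q_1* = 0, q_2* = 98.6667.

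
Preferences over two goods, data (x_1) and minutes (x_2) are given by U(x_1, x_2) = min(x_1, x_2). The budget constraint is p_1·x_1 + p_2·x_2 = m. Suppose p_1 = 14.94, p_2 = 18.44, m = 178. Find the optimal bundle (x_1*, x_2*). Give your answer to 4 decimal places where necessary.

x_1* = 5.3325, x_2* = 5.3325

Here 14.94 + 18.44 = 33.38, giving x_1* = 5.3325 and x_2* = 5.3325.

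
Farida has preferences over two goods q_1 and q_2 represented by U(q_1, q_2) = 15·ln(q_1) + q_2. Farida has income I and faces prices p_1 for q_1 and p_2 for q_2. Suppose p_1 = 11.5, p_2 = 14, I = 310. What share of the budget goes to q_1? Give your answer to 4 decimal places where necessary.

MU_q_1 = 15/q_1, MU_q_2 = 1. Tangency: 15/q_1 = p_1/p_2.
So q_1*(p_1,p_2) = 15·p_2/p_1, independent of income; and q_2* = (I − 15·p_2)/p_2.
At the given prices: q_1* = 15·14/11.5 = 18.2609, and q_2* = 7.1429.
Expenditure on q_1: 11.5·18.2609 = 210; share = 0.6774.

share on q_1 = 0.6774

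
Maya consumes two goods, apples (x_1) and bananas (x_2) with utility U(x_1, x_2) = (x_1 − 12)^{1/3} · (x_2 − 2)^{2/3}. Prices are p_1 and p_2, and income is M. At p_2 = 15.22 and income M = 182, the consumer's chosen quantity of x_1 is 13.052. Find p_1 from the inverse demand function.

This is Cobb-Douglas in (x_1−12, x_2−2): tangency gives 1/3·p_2·(x_2−2) = 2/3·p_1·(x_1−12).
After buying the subsistence bundle (12, 2), a share 1/3 of the remaining income goes to x_1: x_1* = 12 + 1/3·(M − 12p_1 − 2p_2)/p_1.
Set x_1* = 13.052 in the demand function and solve for p_1: p_1 = 10.

p_1 = 10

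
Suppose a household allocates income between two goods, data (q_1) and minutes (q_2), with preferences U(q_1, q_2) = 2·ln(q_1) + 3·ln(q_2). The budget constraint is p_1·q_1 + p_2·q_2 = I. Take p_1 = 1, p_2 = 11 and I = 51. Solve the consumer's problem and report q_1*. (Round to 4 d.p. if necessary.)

q_1* = 20.4

MU_q_1/MU_q_2 = (2·q_2)/(3·q_1); tangency sets this equal to p_1/p_2.
So 2·p_2·q_2 = 3·p_1·q_1; combined with the budget, a share 0.4 of income goes to q_1.
Demand: q_1*(p_1,p_2,I) = 0.4·I/p_1 and q_2* = 0.6·I/p_2.
At p_1=1, p_2=11, I=51: q_1* = 0.4·51/1 = 20.4.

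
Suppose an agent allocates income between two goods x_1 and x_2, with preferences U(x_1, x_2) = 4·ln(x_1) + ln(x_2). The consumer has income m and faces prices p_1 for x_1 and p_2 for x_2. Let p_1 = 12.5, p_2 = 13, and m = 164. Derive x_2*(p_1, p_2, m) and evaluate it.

The MRS is 4·x_2/x_1. Set MRS = p_1/p_2.
Rearranging, p_2·x_2 = (1/4)·p_1·x_1. Substituting into the budget gives p_1·x_1·(1 + (1/4)) = m.
Demand: x_1*(p_1,p_2,m) = 0.8·m/p_1 and x_2* = 0.2·m/p_2.
At p_1=12.5, p_2=13, m=164: x_2* = 0.2·164/13 = 2.5231.

x_2* = 2.5231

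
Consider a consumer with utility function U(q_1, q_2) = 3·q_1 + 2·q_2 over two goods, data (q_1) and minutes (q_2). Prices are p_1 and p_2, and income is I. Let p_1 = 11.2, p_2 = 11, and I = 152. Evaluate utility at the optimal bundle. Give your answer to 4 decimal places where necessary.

V = 40.7143

q_1 gives more utility per dollar, so spend all income on q_1: q_1* = I/p_1, q_2* = 0.
Numerically: q_1* = 13.5714, q_2* = 0.
Utility at the optimum: U(13.5714, 0) = 40.7143.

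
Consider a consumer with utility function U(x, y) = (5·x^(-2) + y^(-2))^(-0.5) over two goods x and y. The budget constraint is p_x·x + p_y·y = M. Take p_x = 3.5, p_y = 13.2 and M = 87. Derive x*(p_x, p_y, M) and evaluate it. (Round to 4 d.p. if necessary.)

x* = 10.2846

MU_x ∝ 5·x^(-3), MU_y ∝ y^(-3), so MRS = 5·(y/x)^(3) = p_x/p_y.
Hence y/x = ((1/5)·p_x/p_y)^(1/(3)), i.e. raised to the 1/3 power.
Substitute y = (y/x)·x into the budget: x* = M/(p_x + p_y·(y/x)).
Numerically y/x = 0.3757, so x* = 87/(3.5 + 13.2·0.3757) = 10.2846.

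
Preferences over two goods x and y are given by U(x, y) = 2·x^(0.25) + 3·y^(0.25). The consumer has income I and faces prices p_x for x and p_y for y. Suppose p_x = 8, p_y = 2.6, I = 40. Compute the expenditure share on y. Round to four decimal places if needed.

MRS = MU_x/MU_y = (2/3)·(y/x)^(0.75). Set equal to p_x/p_y.
Hence y/x = ((3/2)·p_x/p_y)^(1/(0.75)), i.e. raised to the 4/3 power.
With the ratio pinned down, the budget gives x* = I/(p_x + p_y·(y/x)) and y* = (y/x)·x*.
Numerically y/x = 7.68441, so x* = 40/(8 + 2.6·7.68441) = 1.4296 and y* = 7.68441·1.4296 = 10.9858.
Expenditure on y: 2.6·10.9858 = 28.563; share = 0.7141.

share on y = 0.7141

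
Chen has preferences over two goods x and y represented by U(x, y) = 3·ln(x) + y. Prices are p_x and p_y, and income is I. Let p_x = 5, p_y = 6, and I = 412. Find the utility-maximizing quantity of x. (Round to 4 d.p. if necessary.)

Set MRS = p_x/p_y: (3/x)/1 = p_x/p_y.
So x*(p_x,p_y) = 3·p_y/p_x, independent of income; and y* = (I − 3·p_y)/p_y.
At the given prices: x* = 3·6/5 = 3.6.

x* = 3.6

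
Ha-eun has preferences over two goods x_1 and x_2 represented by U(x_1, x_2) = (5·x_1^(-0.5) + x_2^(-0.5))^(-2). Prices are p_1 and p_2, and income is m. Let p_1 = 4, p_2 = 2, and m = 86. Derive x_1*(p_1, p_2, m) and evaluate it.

From the CES first-order condition, 5·(x_2/x_1)^(1.5) = p_1/p_2.
Hence x_2/x_1 = ((1/5)·p_1/p_2)^(1/(1.5)), i.e. raised to the 2/3 power.
Substitute x_2 = (x_2/x_1)·x_1 into the budget: x_1* = m/(p_1 + p_2·(x_2/x_1)).
Numerically x_2/x_1 = 0.542884, so x_1* = 86/(4 + 2·0.542884) = 16.9099.

x_1* = 16.9099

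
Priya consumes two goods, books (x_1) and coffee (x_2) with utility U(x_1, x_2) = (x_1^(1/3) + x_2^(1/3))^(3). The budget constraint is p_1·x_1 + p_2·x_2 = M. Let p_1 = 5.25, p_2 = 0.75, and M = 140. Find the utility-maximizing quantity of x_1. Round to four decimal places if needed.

Numerically x_2/x_1 = 18.520259, so x_1* = 140/(5.25 + 0.75·18.520259) = 7.3145.

x_1* = 7.3145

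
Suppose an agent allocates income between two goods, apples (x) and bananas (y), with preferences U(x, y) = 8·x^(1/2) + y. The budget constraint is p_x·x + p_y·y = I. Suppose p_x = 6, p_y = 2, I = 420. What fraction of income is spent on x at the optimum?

share on x = 0.0254

Set MRS = p_x/p_y: 4·x^(−1/2) = p_x/p_y.
Solve: √x = 4·p_y/p_x, so x*(p_x,p_y) = (4·p_y/p_x)², and y* = (I − p_x·x*)/p_y.
Plugging in: x* = (4·2/6)² = 1.7778, y* = 204.6667.
Expenditure on x: 6·1.7778 = 10.6667; share = 0.0254.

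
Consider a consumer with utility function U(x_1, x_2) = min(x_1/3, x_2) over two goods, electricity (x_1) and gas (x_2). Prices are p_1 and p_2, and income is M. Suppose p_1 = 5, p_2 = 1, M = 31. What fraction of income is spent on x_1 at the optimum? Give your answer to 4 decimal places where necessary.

share on x_1 = 0.9375

Leontief preferences: the optimum is at the kink where x_1/3 = x_2/1, i.e. x_2 = (1/3)·x_1.
Budget: p_1·x_1 + p_2·(1/3)·x_1 = M, so (3·p_1 + p_2)·x_1 = 3·M.
Demand: x_1*(p_1,p_2,M) = 3·M/(3·p_1 + p_2), x_2* = M/(3·p_1 + p_2).
Here 3·5 + 1 = 16, giving x_1* = 5.8125 and x_2* = 1.9375.
Expenditure on x_1: 5·5.8125 = 29.0625; share = 0.9375.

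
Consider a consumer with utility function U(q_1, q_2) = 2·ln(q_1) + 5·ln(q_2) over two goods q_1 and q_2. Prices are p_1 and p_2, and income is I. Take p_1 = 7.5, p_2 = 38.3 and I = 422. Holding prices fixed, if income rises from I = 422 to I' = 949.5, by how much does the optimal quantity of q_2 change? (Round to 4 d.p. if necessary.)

MU_q_1/MU_q_2 = (2·q_2)/(5·q_1); tangency sets this equal to p_1/p_2.
Rearranging, p_2·q_2 = (5/2)·p_1·q_1. Substituting into the budget gives p_1·q_1·(1 + (5/2)) = I.
Demand: q_1*(p_1,p_2,I) = 2/7·I/p_1 and q_2* = 5/7·I/p_2.
At p_1=7.5, p_2=38.3, I=422: q_2* = 5/7·422/38.3 = 7.8702.
At I' = 949.5: q_2* = 17.7079. Change: 17.7079 − 7.8702 = 9.8377.

Δq_2* = 9.8377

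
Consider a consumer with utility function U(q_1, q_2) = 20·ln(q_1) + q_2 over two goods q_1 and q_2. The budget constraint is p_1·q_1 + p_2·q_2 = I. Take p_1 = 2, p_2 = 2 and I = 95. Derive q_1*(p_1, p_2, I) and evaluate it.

MU_q_1 = 20/q_1, MU_q_2 = 1. Tangency: 20/q_1 = p_1/p_2.
So q_1*(p_1,p_2) = 20·p_2/p_1, independent of income; and q_2* = (I − 20·p_2)/p_2.
At the given prices: q_1* = 20·2/2 = 20.

q_1* = 20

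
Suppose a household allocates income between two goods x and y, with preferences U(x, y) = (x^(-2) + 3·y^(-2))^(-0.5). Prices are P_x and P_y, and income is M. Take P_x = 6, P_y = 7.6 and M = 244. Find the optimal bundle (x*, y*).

MRS = MU_x/MU_y = (1/3)·(y/x)^(3). Set equal to P_x/P_y.
Solve for the ratio: y/x = [3·P_x/P_y]^(1/3).
With the ratio pinned down, the budget gives x* = M/(P_x + P_y·(y/x)) and y* = (y/x)·x*.
Numerically y/x = 1.332968, so x* = 244/(6 + 7.6·1.332968) = 15.1266 and y* = 1.332968·15.1266 = 20.1632.

x* = 15.1266, y* = 20.1632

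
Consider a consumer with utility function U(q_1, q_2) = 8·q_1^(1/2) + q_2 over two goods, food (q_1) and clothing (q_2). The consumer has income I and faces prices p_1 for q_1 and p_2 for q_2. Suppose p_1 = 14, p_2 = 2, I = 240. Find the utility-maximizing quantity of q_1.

q_1* = 0.3265

Plugging in: q_1* = (4·2/14)² = 0.3265.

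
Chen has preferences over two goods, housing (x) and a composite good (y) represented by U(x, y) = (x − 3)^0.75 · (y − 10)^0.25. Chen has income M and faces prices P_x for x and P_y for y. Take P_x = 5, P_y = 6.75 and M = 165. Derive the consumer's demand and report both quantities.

x* = 15.375, y* = 13.0556

Let x' = x−3, y' = y−10. MRS = 3·y'/x' = P_x/P_y.
After buying the subsistence bundle (3, 10), a share 0.75 of the remaining income goes to x: x* = 3 + 0.75·(M − 3P_x − 10P_y)/P_x.
Discretionary income = 165 − 3·5 − 10·6.75 = 82.5; x* = 3 + 0.75·82.5/5 = 15.375; y* = 10 + 0.25·82.5/6.75 = 13.0556.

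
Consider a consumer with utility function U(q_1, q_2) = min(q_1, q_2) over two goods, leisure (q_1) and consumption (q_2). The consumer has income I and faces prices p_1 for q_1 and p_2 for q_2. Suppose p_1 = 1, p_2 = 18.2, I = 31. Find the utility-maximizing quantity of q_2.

q_2* = 1.6146

Leontief preferences: the optimum is at the kink where q_1/1 = q_2/1, i.e. q_2 = q_1.
Budget: p_1·q_1 + p_2·q_1 = I, so (p_1 + p_2)·q_1 = I.
Demand: q_1*(p_1,p_2,I) = I/(p_1 + p_2), q_2* = I/(p_1 + p_2).
Here 1 + 18.2 = 19.2, giving q_2* = 1.6146.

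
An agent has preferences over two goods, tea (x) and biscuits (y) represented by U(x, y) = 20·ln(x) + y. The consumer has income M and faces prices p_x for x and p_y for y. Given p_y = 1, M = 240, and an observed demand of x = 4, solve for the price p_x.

p_x = 5

Set MRS = p_x/p_y: (20/x)/1 = p_x/p_y.
So x*(p_x,p_y) = 20·p_y/p_x, independent of income; and y* = (M − 20·p_y)/p_y.
Set x* = 4 in the demand function and solve for p_x: p_x = 5.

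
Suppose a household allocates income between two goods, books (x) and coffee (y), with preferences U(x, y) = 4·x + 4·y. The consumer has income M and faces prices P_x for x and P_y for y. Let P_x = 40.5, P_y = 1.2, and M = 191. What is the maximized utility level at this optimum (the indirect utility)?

Perfect substitutes: compare marginal utility per dollar. 4/P_x vs 4/P_y → 0.0988 vs 3.3333.
y gives more utility per dollar, so spend all income on y: y* = M/P_y, x* = 0.
Numerically: x* = 0, y* = 159.1667.
Utility at the optimum: U(0, 159.1667) = 636.6667.

V = 636.6667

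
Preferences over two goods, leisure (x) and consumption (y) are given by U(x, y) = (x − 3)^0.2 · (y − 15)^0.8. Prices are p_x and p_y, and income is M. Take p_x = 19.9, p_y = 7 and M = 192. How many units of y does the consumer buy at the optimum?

y* = 18.12

Substituting into the budget: x* = 3 + 0.2·(M − 3·p_x − 15·p_y)/p_x, and y* = 15 + 0.8·(…)/p_y.
Discretionary income = 192 − 3·19.9 − 15·7 = 27.3; y* = 15 + 0.8·27.3/7 = 18.12.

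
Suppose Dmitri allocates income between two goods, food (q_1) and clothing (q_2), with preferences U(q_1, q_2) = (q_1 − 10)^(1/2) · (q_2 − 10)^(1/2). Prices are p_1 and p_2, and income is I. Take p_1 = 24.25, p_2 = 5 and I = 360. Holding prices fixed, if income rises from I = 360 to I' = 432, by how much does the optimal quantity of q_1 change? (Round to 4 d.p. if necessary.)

Δq_1* = 1.4845

Let q_1' = q_1−10, q_2' = q_2−10. MRS = q_2'/q_1' = p_1/p_2.
Substituting into the budget: q_1* = 10 + 0.5·(I − 10·p_1 − 10·p_2)/p_1, and q_2* = 10 + 0.5·(…)/p_2.
Discretionary income = 360 − 10·24.25 − 10·5 = 67.5; q_1* = 10 + 0.5·67.5/24.25 = 11.3918.
At I' = 432: q_1* = 12.8763. Change: 12.8763 − 11.3918 = 1.4845.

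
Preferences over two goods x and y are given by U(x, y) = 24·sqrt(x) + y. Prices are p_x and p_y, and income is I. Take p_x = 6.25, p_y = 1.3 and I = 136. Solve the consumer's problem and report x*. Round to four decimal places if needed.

Thus x* = (12·p_y/p_x)² — independent of I — with the rest of income spent on y.
Plugging in: x* = (12·1.3/6.25)² = 6.23.

x* = 6.23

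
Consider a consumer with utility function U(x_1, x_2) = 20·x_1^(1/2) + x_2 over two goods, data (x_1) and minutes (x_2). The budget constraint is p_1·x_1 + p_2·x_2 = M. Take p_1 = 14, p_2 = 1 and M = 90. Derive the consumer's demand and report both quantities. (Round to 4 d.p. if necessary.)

MU_x_1 = 10/√x_1, MU_x_2 = 1. Tangency: 10/√x_1 = p_1/p_2.
Solve: √x_1 = 10·p_2/p_1, so x_1*(p_1,p_2) = (10·p_2/p_1)², and x_2* = (M − p_1·x_1*)/p_2.
Plugging in: x_1* = (10·1/14)² = 0.5102, x_2* = 82.8571.

x_1* = 0.5102, x_2* = 82.8571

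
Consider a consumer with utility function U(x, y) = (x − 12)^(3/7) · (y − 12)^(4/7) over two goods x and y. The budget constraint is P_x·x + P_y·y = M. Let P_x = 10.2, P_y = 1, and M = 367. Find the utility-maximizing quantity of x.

x* = 21.7731

Substituting into the budget: x* = 12 + 3/7·(M − 12·P_x − 12·P_y)/P_x, and y* = 12 + 4/7·(…)/P_y.
Discretionary income = 367 − 12·10.2 − 12·1 = 232.6; x* = 12 + 3/7·232.6/10.2 = 21.7731.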